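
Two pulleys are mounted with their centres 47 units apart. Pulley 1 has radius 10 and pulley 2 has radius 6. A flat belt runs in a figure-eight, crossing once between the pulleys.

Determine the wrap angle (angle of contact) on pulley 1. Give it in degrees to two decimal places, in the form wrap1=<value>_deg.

wrap1=219.81_deg

crossed belt: β = asin((r1+r2)/C) = asin(16/47) = 19.9028°
wrap1 = wrap2 = π + 2β = 219.8056°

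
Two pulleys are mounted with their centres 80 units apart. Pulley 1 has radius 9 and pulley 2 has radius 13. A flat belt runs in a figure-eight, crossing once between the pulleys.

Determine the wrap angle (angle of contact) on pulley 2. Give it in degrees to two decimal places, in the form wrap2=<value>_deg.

wrap2=211.92_deg

crossed belt: β = asin((r1+r2)/C) = asin(22/80) = 15.9620°
wrap1 = wrap2 = π + 2β = 211.9240°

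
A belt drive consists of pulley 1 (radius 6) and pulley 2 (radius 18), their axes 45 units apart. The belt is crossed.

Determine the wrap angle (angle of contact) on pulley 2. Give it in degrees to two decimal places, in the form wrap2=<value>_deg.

crossed belt: β = asin((r1+r2)/C) = asin(24/45) = 32.2310°
wrap1 = wrap2 = π + 2β = 244.4619°

wrap2=244.46_deg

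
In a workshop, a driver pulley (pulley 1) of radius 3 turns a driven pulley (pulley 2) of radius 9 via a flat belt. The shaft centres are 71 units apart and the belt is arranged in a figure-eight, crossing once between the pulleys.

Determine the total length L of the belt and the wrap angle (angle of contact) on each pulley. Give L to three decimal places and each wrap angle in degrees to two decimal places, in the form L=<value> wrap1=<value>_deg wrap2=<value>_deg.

crossed belt: β = asin((r1+r2)/C) = asin(12/71) = 9.7305°
wrap1 = wrap2 = π + 2β = 199.4610°
tangent length = C·cosβ = 69.9786
L = (r1+r2)·wrap + 2·C·cosβ = 12·3.4813 + 2·69.9786 = 181.7322

L=181.732 wrap1=199.46_deg wrap2=199.46_deg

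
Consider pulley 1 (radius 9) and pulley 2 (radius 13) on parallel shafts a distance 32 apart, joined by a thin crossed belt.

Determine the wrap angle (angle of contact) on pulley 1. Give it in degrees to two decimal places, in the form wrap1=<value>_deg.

wrap1=266.87_deg

crossed belt: β = asin((r1+r2)/C) = asin(22/32) = 43.4325°
wrap1 = wrap2 = π + 2β = 266.8651°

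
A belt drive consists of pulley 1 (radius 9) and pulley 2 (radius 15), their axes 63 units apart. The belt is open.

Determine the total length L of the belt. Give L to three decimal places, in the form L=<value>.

L=201.970

open belt: β = asin((r2−r1)/C) = asin(6/63) = 5.4650°
wrap1 = π − 2β = 169.0700°
wrap2 = π + 2β = 190.9300°
tangent length = C·cosβ = 62.7136
L = r1·wrap1 + r2·wrap2 + 2·C·cosβ = 9·2.9508 + 15·3.3324 + 2·62.7136 = 201.9701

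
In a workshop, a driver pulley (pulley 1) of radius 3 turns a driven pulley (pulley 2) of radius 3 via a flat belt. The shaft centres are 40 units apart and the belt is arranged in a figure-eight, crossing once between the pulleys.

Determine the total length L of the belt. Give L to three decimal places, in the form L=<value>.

L=99.751

crossed belt: β = asin((r1+r2)/C) = asin(6/40) = 8.6269°
wrap1 = wrap2 = π + 2β = 197.2539°
tangent length = C·cosβ = 39.5474
L = (r1+r2)·wrap + 2·C·cosβ = 6·3.4427 + 2·39.5474 = 99.7513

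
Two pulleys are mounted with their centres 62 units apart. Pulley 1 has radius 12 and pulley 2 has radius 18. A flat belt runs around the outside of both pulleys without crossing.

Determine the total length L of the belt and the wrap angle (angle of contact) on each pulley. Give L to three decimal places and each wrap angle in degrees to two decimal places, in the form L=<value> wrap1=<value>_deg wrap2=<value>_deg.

open belt: β = asin((r2−r1)/C) = asin(6/62) = 5.5534°
wrap1 = π − 2β = 168.8931°
wrap2 = π + 2β = 191.1069°
tangent length = C·cosβ = 61.7090
L = r1·wrap1 + r2·wrap2 + 2·C·cosβ = 12·2.9477 + 18·3.3354 + 2·61.7090 = 218.8289

L=218.829 wrap1=168.89_deg wrap2=191.11_deg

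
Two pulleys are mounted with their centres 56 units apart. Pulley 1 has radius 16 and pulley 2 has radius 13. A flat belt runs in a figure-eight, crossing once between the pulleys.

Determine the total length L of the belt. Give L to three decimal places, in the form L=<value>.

L=218.490

crossed belt: β = asin((r1+r2)/C) = asin(29/56) = 31.1886°
wrap1 = wrap2 = π + 2β = 242.3772°
tangent length = C·cosβ = 47.9062
L = (r1+r2)·wrap + 2·C·cosβ = 29·4.2303 + 2·47.9062 = 218.4905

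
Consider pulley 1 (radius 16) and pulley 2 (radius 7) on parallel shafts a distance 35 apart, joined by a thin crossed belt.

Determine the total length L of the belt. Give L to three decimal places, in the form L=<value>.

L=158.003

crossed belt: β = asin((r1+r2)/C) = asin(23/35) = 41.0823°
wrap1 = wrap2 = π + 2β = 262.1647°
tangent length = C·cosβ = 26.3818
L = (r1+r2)·wrap + 2·C·cosβ = 23·4.5756 + 2·26.3818 = 158.0033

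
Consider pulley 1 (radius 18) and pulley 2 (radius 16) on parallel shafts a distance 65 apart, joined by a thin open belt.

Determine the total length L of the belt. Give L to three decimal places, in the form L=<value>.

open belt: β = asin((r2−r1)/C) = asin(-2/65) = -1.7632°
wrap1 = π − 2β = 183.5265°
wrap2 = π + 2β = 176.4735°
tangent length = C·cosβ = 64.9692
L = r1·wrap1 + r2·wrap2 + 2·C·cosβ = 18·3.2031 + 16·3.0800 + 2·64.9692 = 236.8757

L=236.876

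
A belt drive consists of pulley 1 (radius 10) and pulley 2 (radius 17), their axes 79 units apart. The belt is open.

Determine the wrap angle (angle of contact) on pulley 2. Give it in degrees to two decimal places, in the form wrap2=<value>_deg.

wrap2=190.17_deg

open belt: β = asin((r2−r1)/C) = asin(7/79) = 5.0835°
wrap1 = π − 2β = 169.8330°
wrap2 = π + 2β = 190.1670°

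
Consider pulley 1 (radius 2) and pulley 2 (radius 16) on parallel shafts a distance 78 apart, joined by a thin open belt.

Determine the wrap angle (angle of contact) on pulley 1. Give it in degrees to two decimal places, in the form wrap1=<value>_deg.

open belt: β = asin((r2−r1)/C) = asin(14/78) = 10.3399°
wrap1 = π − 2β = 159.3202°
wrap2 = π + 2β = 200.6798°

wrap1=159.32_deg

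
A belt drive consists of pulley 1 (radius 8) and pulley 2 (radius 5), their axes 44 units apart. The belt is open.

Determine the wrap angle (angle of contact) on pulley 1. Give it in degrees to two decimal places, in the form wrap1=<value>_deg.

wrap1=187.82_deg

open belt: β = asin((r2−r1)/C) = asin(-3/44) = -3.9096°
wrap1 = π − 2β = 187.8191°
wrap2 = π + 2β = 172.1809°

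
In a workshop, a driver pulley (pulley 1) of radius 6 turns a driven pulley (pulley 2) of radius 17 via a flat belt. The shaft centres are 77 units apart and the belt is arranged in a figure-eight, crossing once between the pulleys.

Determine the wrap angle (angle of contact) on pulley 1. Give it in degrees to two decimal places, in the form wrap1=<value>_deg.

crossed belt: β = asin((r1+r2)/C) = asin(23/77) = 17.3796°
wrap1 = wrap2 = π + 2β = 214.7592°

wrap1=214.76_deg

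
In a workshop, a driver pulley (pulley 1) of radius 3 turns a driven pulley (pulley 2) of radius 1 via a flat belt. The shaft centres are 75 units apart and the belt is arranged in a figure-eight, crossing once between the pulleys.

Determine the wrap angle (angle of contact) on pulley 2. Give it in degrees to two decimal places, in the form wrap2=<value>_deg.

crossed belt: β = asin((r1+r2)/C) = asin(4/75) = 3.0572°
wrap1 = wrap2 = π + 2β = 186.1145°

wrap2=186.11_deg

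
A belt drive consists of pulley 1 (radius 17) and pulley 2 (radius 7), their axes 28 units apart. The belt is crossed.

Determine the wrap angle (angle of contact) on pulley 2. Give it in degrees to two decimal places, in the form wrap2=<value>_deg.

wrap2=297.99_deg

crossed belt: β = asin((r1+r2)/C) = asin(24/28) = 58.9973°
wrap1 = wrap2 = π + 2β = 297.9946°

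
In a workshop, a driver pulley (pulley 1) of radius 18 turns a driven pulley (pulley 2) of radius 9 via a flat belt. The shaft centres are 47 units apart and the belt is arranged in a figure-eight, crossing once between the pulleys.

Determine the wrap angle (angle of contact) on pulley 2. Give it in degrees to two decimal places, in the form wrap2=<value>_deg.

wrap2=250.12_deg

crossed belt: β = asin((r1+r2)/C) = asin(27/47) = 35.0624°
wrap1 = wrap2 = π + 2β = 250.1248°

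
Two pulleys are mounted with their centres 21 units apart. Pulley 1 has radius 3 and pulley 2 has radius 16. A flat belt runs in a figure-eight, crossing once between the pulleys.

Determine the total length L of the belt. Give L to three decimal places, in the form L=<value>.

crossed belt: β = asin((r1+r2)/C) = asin(19/21) = 64.7912°
wrap1 = wrap2 = π + 2β = 309.5825°
tangent length = C·cosβ = 8.9443
L = (r1+r2)·wrap + 2·C·cosβ = 19·5.4032 + 2·8.9443 = 120.5500

L=120.550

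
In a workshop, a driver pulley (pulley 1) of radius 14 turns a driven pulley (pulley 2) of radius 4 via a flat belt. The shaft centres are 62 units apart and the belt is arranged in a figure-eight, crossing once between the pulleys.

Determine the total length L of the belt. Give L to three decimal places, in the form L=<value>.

L=185.812

crossed belt: β = asin((r1+r2)/C) = asin(18/62) = 16.8773°
wrap1 = wrap2 = π + 2β = 213.7545°
tangent length = C·cosβ = 59.3296
L = (r1+r2)·wrap + 2·C·cosβ = 18·3.7307 + 2·59.3296 = 185.8121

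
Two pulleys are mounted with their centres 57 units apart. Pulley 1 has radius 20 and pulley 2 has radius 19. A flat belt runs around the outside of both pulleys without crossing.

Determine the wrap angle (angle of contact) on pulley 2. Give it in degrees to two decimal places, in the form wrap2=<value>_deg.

wrap2=177.99_deg

open belt: β = asin((r2−r1)/C) = asin(-1/57) = -1.0052°
wrap1 = π − 2β = 182.0105°
wrap2 = π + 2β = 177.9895°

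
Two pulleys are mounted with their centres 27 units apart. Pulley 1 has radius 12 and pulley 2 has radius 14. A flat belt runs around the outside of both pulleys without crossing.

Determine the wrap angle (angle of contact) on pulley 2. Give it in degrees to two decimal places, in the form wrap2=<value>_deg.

wrap2=188.50_deg

open belt: β = asin((r2−r1)/C) = asin(2/27) = 4.2480°
wrap1 = π − 2β = 171.5040°
wrap2 = π + 2β = 188.4960°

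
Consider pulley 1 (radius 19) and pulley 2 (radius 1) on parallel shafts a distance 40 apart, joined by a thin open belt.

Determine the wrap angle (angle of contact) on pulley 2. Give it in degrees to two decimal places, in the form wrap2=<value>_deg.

open belt: β = asin((r2−r1)/C) = asin(-18/40) = -26.7437°
wrap1 = π − 2β = 233.4874°
wrap2 = π + 2β = 126.5126°

wrap2=126.51_deg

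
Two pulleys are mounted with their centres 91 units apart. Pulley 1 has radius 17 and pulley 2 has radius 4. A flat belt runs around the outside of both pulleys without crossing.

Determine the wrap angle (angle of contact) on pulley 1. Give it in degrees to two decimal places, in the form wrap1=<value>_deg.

open belt: β = asin((r2−r1)/C) = asin(-13/91) = -8.2132°
wrap1 = π − 2β = 196.4264°
wrap2 = π + 2β = 163.5736°

wrap1=196.43_deg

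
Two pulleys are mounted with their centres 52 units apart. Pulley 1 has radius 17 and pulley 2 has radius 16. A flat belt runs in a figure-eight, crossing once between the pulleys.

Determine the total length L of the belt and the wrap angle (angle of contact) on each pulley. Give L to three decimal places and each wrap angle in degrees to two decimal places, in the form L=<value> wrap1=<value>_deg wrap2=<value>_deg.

L=229.422 wrap1=258.78_deg wrap2=258.78_deg

crossed belt: β = asin((r1+r2)/C) = asin(33/52) = 39.3915°
wrap1 = wrap2 = π + 2β = 258.7829°
tangent length = C·cosβ = 40.1871
L = (r1+r2)·wrap + 2·C·cosβ = 33·4.5166 + 2·40.1871 = 229.4224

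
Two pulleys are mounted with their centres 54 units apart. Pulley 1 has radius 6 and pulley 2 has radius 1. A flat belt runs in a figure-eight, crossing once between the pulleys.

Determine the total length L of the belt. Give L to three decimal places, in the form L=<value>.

L=130.900

crossed belt: β = asin((r1+r2)/C) = asin(7/54) = 7.4482°
wrap1 = wrap2 = π + 2β = 194.8964°
tangent length = C·cosβ = 53.5444
L = (r1+r2)·wrap + 2·C·cosβ = 7·3.4016 + 2·53.5444 = 130.8998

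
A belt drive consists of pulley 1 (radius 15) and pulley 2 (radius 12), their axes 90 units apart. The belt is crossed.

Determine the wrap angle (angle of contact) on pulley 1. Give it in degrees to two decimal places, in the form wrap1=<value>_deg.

crossed belt: β = asin((r1+r2)/C) = asin(27/90) = 17.4576°
wrap1 = wrap2 = π + 2β = 214.9152°

wrap1=214.92_deg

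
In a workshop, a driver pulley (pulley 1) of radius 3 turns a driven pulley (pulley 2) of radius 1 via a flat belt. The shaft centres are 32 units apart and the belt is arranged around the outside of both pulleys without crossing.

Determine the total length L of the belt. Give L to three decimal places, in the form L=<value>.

L=76.691

open belt: β = asin((r2−r1)/C) = asin(-2/32) = -3.5833°
wrap1 = π − 2β = 187.1666°
wrap2 = π + 2β = 172.8334°
tangent length = C·cosβ = 31.9374
L = r1·wrap1 + r2·wrap2 + 2·C·cosβ = 3·3.2667 + 1·3.0165 + 2·31.9374 = 76.6914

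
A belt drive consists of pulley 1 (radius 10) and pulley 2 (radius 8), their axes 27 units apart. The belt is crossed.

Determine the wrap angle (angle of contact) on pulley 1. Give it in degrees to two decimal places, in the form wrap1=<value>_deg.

wrap1=263.62_deg

crossed belt: β = asin((r1+r2)/C) = asin(18/27) = 41.8103°
wrap1 = wrap2 = π + 2β = 263.6206°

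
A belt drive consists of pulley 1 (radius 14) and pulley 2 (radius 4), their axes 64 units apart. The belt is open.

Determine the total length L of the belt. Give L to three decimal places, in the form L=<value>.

open belt: β = asin((r2−r1)/C) = asin(-10/64) = -8.9893°
wrap1 = π − 2β = 197.9786°
wrap2 = π + 2β = 162.0214°
tangent length = C·cosβ = 63.2139
L = r1·wrap1 + r2·wrap2 + 2·C·cosβ = 14·3.4554 + 4·2.8278 + 2·63.2139 = 186.1144

L=186.114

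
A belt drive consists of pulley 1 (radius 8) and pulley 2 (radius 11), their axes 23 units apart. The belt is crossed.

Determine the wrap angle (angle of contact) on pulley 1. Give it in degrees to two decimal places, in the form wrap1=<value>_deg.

crossed belt: β = asin((r1+r2)/C) = asin(19/23) = 55.6988°
wrap1 = wrap2 = π + 2β = 291.3977°

wrap1=291.40_deg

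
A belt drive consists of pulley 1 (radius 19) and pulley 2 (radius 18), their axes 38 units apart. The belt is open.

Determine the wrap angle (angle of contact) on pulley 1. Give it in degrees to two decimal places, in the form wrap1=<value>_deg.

open belt: β = asin((r2−r1)/C) = asin(-1/38) = -1.5080°
wrap1 = π − 2β = 183.0159°
wrap2 = π + 2β = 176.9841°

wrap1=183.02_deg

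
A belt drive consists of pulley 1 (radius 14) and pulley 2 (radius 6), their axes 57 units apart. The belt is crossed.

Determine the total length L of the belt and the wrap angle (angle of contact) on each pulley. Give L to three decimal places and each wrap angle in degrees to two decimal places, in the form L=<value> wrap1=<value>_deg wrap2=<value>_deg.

L=183.924 wrap1=221.08_deg wrap2=221.08_deg

crossed belt: β = asin((r1+r2)/C) = asin(20/57) = 20.5410°
wrap1 = wrap2 = π + 2β = 221.0820°
tangent length = C·cosβ = 53.3760
L = (r1+r2)·wrap + 2·C·cosβ = 20·3.8586 + 2·53.3760 = 183.9242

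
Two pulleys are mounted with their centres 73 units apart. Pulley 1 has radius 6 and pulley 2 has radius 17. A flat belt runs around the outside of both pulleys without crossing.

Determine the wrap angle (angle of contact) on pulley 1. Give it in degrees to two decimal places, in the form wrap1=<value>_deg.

wrap1=162.67_deg

open belt: β = asin((r2−r1)/C) = asin(11/73) = 8.6666°
wrap1 = π − 2β = 162.6668°
wrap2 = π + 2β = 197.3332°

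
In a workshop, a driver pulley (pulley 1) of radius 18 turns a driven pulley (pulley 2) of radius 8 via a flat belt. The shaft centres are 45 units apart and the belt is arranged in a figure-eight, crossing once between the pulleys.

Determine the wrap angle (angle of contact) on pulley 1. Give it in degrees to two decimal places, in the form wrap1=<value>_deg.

wrap1=250.59_deg

crossed belt: β = asin((r1+r2)/C) = asin(26/45) = 35.2944°
wrap1 = wrap2 = π + 2β = 250.5888°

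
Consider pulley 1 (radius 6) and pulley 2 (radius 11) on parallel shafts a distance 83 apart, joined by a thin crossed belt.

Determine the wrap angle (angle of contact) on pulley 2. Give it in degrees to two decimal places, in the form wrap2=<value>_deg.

crossed belt: β = asin((r1+r2)/C) = asin(17/83) = 11.8189°
wrap1 = wrap2 = π + 2β = 203.6378°

wrap2=203.64_deg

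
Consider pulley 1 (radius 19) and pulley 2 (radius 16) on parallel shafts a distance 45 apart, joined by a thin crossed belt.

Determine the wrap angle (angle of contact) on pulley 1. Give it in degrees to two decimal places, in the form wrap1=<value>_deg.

crossed belt: β = asin((r1+r2)/C) = asin(35/45) = 51.0576°
wrap1 = wrap2 = π + 2β = 282.1151°

wrap1=282.12_deg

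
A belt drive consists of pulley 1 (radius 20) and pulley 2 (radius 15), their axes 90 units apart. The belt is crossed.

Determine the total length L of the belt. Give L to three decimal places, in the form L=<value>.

crossed belt: β = asin((r1+r2)/C) = asin(35/90) = 22.8854°
wrap1 = wrap2 = π + 2β = 225.7708°
tangent length = C·cosβ = 82.9156
L = (r1+r2)·wrap + 2·C·cosβ = 35·3.9404 + 2·82.9156 = 303.7467

L=303.747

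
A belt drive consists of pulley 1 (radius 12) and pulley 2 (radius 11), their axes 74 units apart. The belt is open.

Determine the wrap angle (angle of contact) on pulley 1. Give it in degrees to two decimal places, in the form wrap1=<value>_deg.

open belt: β = asin((r2−r1)/C) = asin(-1/74) = -0.7743°
wrap1 = π − 2β = 181.5486°
wrap2 = π + 2β = 178.4514°

wrap1=181.55_deg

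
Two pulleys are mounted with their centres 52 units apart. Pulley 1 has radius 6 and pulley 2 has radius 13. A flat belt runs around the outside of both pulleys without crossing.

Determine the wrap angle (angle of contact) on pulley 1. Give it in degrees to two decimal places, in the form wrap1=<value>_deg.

open belt: β = asin((r2−r1)/C) = asin(7/52) = 7.7364°
wrap1 = π − 2β = 164.5272°
wrap2 = π + 2β = 195.4728°

wrap1=164.53_deg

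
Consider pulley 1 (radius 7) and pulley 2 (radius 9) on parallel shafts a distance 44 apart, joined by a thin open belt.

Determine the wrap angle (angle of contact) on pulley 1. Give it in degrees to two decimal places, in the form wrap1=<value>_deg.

open belt: β = asin((r2−r1)/C) = asin(2/44) = 2.6053°
wrap1 = π − 2β = 174.7895°
wrap2 = π + 2β = 185.2105°

wrap1=174.79_deg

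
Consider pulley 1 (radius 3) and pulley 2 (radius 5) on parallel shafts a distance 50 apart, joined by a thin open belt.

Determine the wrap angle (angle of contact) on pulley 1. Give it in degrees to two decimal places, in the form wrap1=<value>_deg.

open belt: β = asin((r2−r1)/C) = asin(2/50) = 2.2924°
wrap1 = π − 2β = 175.4151°
wrap2 = π + 2β = 184.5849°

wrap1=175.42_deg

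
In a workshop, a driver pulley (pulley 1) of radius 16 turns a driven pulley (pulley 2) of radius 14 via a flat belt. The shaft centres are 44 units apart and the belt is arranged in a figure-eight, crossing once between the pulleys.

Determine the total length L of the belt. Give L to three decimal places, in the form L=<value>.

L=203.636

crossed belt: β = asin((r1+r2)/C) = asin(30/44) = 42.9859°
wrap1 = wrap2 = π + 2β = 265.9718°
tangent length = C·cosβ = 32.1870
L = (r1+r2)·wrap + 2·C·cosβ = 30·4.6421 + 2·32.1870 = 203.6364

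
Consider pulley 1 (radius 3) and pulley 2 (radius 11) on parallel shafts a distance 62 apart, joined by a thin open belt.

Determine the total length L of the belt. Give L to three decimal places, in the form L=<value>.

open belt: β = asin((r2−r1)/C) = asin(8/62) = 7.4137°
wrap1 = π − 2β = 165.1727°
wrap2 = π + 2β = 194.8273°
tangent length = C·cosβ = 61.4817
L = r1·wrap1 + r2·wrap2 + 2·C·cosβ = 3·2.8828 + 11·3.4004 + 2·61.4817 = 169.0160

L=169.016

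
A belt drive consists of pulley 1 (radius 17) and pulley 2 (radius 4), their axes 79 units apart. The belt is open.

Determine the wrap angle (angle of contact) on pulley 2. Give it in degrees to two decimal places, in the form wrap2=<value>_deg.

wrap2=161.06_deg

open belt: β = asin((r2−r1)/C) = asin(-13/79) = -9.4715°
wrap1 = π − 2β = 198.9430°
wrap2 = π + 2β = 161.0570°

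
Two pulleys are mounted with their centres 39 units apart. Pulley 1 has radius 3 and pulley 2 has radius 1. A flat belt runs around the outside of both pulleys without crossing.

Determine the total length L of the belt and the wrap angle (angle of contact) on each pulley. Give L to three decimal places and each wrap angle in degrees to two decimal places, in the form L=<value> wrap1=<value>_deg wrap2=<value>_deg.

L=90.669 wrap1=185.88_deg wrap2=174.12_deg

open belt: β = asin((r2−r1)/C) = asin(-2/39) = -2.9395°
wrap1 = π − 2β = 185.8791°
wrap2 = π + 2β = 174.1209°
tangent length = C·cosβ = 38.9487
L = r1·wrap1 + r2·wrap2 + 2·C·cosβ = 3·3.2442 + 1·3.0390 + 2·38.9487 = 90.6690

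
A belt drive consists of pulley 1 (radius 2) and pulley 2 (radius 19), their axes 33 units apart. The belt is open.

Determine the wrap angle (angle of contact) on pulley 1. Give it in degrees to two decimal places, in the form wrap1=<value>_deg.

wrap1=117.98_deg

open belt: β = asin((r2−r1)/C) = asin(17/33) = 31.0076°
wrap1 = π − 2β = 117.9848°
wrap2 = π + 2β = 242.0152°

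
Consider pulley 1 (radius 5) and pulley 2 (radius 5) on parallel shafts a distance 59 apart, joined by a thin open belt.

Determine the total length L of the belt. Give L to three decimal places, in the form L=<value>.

open belt: β = asin((r2−r1)/C) = asin(0/59) = 0.0000°
wrap1 = π − 2β = 180.0000°
wrap2 = π + 2β = 180.0000°
tangent length = C·cosβ = 59.0000
L = r1·wrap1 + r2·wrap2 + 2·C·cosβ = 5·3.1416 + 5·3.1416 + 2·59.0000 = 149.4159

L=149.416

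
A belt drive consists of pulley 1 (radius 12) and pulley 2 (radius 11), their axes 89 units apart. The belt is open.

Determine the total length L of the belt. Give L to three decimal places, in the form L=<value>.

open belt: β = asin((r2−r1)/C) = asin(-1/89) = -0.6438°
wrap1 = π − 2β = 181.2876°
wrap2 = π + 2β = 178.7124°
tangent length = C·cosβ = 88.9944
L = r1·wrap1 + r2·wrap2 + 2·C·cosβ = 12·3.1641 + 11·3.1191 + 2·88.9944 = 250.2679

L=250.268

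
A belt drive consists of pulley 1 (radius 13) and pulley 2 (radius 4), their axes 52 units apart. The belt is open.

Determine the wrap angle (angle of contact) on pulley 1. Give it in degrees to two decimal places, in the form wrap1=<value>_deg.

open belt: β = asin((r2−r1)/C) = asin(-9/52) = -9.9668°
wrap1 = π − 2β = 199.9335°
wrap2 = π + 2β = 160.0665°

wrap1=199.93_deg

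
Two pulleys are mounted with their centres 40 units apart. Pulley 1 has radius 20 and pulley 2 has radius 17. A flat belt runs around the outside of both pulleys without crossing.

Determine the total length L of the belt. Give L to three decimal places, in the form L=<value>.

L=196.464

open belt: β = asin((r2−r1)/C) = asin(-3/40) = -4.3012°
wrap1 = π − 2β = 188.6024°
wrap2 = π + 2β = 171.3976°
tangent length = C·cosβ = 39.8873
L = r1·wrap1 + r2·wrap2 + 2·C·cosβ = 20·3.2917 + 17·2.9915 + 2·39.8873 = 196.4640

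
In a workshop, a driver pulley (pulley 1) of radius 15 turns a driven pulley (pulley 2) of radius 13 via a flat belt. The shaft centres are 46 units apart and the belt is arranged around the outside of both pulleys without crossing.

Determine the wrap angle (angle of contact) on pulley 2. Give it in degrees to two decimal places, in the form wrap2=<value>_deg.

open belt: β = asin((r2−r1)/C) = asin(-2/46) = -2.4919°
wrap1 = π − 2β = 184.9838°
wrap2 = π + 2β = 175.0162°

wrap2=175.02_deg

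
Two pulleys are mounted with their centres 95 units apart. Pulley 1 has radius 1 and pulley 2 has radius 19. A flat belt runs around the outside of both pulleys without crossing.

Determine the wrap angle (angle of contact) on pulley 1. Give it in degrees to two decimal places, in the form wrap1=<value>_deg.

wrap1=158.16_deg

open belt: β = asin((r2−r1)/C) = asin(18/95) = 10.9221°
wrap1 = π − 2β = 158.1559°
wrap2 = π + 2β = 201.8441°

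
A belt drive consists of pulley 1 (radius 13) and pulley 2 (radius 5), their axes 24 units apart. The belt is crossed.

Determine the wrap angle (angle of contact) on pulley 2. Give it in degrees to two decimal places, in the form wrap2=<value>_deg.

crossed belt: β = asin((r1+r2)/C) = asin(18/24) = 48.5904°
wrap1 = wrap2 = π + 2β = 277.1808°

wrap2=277.18_deg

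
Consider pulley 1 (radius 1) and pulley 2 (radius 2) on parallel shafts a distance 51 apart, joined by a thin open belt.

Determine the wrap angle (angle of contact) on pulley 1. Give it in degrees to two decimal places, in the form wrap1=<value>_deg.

wrap1=177.75_deg

open belt: β = asin((r2−r1)/C) = asin(1/51) = 1.1235°
wrap1 = π − 2β = 177.7530°
wrap2 = π + 2β = 182.2470°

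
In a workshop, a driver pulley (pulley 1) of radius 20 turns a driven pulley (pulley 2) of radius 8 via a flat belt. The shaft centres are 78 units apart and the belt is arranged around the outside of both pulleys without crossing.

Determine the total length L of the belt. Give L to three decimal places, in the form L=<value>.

open belt: β = asin((r2−r1)/C) = asin(-12/78) = -8.8499°
wrap1 = π − 2β = 197.6998°
wrap2 = π + 2β = 162.3002°
tangent length = C·cosβ = 77.0714
L = r1·wrap1 + r2·wrap2 + 2·C·cosβ = 20·3.4505 + 8·2.8327 + 2·77.0714 = 245.8144

L=245.814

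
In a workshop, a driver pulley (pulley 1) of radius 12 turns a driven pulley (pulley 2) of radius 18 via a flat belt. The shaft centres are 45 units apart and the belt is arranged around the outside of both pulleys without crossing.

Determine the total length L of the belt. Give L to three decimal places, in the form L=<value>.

open belt: β = asin((r2−r1)/C) = asin(6/45) = 7.6623°
wrap1 = π − 2β = 164.6755°
wrap2 = π + 2β = 195.3245°
tangent length = C·cosβ = 44.5982
L = r1·wrap1 + r2·wrap2 + 2·C·cosβ = 12·2.8741 + 18·3.4091 + 2·44.5982 = 185.0490

L=185.049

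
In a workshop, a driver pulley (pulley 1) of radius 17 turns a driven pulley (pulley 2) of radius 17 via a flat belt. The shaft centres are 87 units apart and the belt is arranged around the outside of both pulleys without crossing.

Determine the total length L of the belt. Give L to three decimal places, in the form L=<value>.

open belt: β = asin((r2−r1)/C) = asin(0/87) = 0.0000°
wrap1 = π − 2β = 180.0000°
wrap2 = π + 2β = 180.0000°
tangent length = C·cosβ = 87.0000
L = r1·wrap1 + r2·wrap2 + 2·C·cosβ = 17·3.1416 + 17·3.1416 + 2·87.0000 = 280.8142

L=280.814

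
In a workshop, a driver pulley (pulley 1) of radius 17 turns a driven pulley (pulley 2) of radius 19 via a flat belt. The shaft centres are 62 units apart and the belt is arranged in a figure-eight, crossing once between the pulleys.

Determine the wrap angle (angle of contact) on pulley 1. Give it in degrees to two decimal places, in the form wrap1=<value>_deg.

crossed belt: β = asin((r1+r2)/C) = asin(36/62) = 35.4959°
wrap1 = wrap2 = π + 2β = 250.9919°

wrap1=250.99_deg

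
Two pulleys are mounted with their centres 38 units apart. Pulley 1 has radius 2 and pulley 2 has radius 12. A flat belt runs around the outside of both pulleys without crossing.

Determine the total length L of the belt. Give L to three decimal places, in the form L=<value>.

open belt: β = asin((r2−r1)/C) = asin(10/38) = 15.2575°
wrap1 = π − 2β = 149.4850°
wrap2 = π + 2β = 210.5150°
tangent length = C·cosβ = 36.6606
L = r1·wrap1 + r2·wrap2 + 2·C·cosβ = 2·2.6090 + 12·3.6742 + 2·36.6606 = 122.6294

L=122.629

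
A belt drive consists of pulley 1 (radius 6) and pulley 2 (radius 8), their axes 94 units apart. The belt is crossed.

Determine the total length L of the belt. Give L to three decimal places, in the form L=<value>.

crossed belt: β = asin((r1+r2)/C) = asin(14/94) = 8.5653°
wrap1 = wrap2 = π + 2β = 197.1306°
tangent length = C·cosβ = 92.9516
L = (r1+r2)·wrap + 2·C·cosβ = 14·3.4406 + 2·92.9516 = 234.0713

L=234.071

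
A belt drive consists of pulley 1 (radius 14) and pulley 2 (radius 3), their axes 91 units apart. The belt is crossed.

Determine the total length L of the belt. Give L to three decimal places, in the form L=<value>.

L=238.592

crossed belt: β = asin((r1+r2)/C) = asin(17/91) = 10.7669°
wrap1 = wrap2 = π + 2β = 201.5337°
tangent length = C·cosβ = 89.3980
L = (r1+r2)·wrap + 2·C·cosβ = 17·3.5174 + 2·89.3980 = 238.5922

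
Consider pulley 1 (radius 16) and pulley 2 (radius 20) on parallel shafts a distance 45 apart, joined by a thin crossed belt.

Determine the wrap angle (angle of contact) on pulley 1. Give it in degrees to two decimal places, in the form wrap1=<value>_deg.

crossed belt: β = asin((r1+r2)/C) = asin(36/45) = 53.1301°
wrap1 = wrap2 = π + 2β = 286.2602°

wrap1=286.26_deg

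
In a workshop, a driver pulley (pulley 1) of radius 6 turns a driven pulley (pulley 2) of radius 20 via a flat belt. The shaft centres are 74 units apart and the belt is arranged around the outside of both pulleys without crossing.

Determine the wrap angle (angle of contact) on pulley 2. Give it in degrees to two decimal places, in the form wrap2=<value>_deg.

open belt: β = asin((r2−r1)/C) = asin(14/74) = 10.9055°
wrap1 = π − 2β = 158.1891°
wrap2 = π + 2β = 201.8109°

wrap2=201.81_deg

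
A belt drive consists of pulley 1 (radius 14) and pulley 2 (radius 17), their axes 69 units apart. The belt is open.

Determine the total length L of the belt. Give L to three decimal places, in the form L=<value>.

L=235.520

open belt: β = asin((r2−r1)/C) = asin(3/69) = 2.4919°
wrap1 = π − 2β = 175.0162°
wrap2 = π + 2β = 184.9838°
tangent length = C·cosβ = 68.9348
L = r1·wrap1 + r2·wrap2 + 2·C·cosβ = 14·3.0546 + 17·3.2286 + 2·68.9348 = 235.5198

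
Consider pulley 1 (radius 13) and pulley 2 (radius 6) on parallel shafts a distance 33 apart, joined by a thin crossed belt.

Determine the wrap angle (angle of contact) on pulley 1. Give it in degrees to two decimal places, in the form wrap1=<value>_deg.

crossed belt: β = asin((r1+r2)/C) = asin(19/33) = 35.1527°
wrap1 = wrap2 = π + 2β = 250.3054°

wrap1=250.31_deg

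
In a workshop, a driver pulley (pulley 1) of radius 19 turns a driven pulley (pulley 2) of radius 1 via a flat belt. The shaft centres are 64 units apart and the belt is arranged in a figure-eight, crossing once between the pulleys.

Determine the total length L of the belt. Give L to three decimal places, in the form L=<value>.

crossed belt: β = asin((r1+r2)/C) = asin(20/64) = 18.2100°
wrap1 = wrap2 = π + 2β = 216.4199°
tangent length = C·cosβ = 60.7947
L = (r1+r2)·wrap + 2·C·cosβ = 20·3.7772 + 2·60.7947 = 197.1343

L=197.134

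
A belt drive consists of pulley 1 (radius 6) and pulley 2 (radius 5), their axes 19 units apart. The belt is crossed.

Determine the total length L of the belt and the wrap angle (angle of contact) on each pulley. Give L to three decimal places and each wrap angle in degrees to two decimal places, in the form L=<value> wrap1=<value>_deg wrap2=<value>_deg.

crossed belt: β = asin((r1+r2)/C) = asin(11/19) = 35.3765°
wrap1 = wrap2 = π + 2β = 250.7531°
tangent length = C·cosβ = 15.4919
L = (r1+r2)·wrap + 2·C·cosβ = 11·4.3765 + 2·15.4919 = 79.1250

L=79.125 wrap1=250.75_deg wrap2=250.75_deg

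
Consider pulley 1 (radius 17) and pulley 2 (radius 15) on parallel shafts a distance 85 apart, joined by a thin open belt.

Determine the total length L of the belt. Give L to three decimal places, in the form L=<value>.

open belt: β = asin((r2−r1)/C) = asin(-2/85) = -1.3483°
wrap1 = π − 2β = 182.6965°
wrap2 = π + 2β = 177.3035°
tangent length = C·cosβ = 84.9765
L = r1·wrap1 + r2·wrap2 + 2·C·cosβ = 17·3.1887 + 15·3.0945 + 2·84.9765 = 270.5780

L=270.578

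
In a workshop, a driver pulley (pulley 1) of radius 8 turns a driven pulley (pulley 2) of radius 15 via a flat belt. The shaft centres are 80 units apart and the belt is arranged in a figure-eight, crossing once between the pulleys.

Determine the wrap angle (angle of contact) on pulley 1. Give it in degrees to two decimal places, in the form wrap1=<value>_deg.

crossed belt: β = asin((r1+r2)/C) = asin(23/80) = 16.7083°
wrap1 = wrap2 = π + 2β = 213.4167°

wrap1=213.42_deg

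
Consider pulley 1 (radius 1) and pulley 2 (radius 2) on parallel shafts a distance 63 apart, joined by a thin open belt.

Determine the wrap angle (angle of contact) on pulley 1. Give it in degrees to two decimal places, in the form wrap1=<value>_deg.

wrap1=178.18_deg

open belt: β = asin((r2−r1)/C) = asin(1/63) = 0.9095°
wrap1 = π − 2β = 178.1810°
wrap2 = π + 2β = 181.8190°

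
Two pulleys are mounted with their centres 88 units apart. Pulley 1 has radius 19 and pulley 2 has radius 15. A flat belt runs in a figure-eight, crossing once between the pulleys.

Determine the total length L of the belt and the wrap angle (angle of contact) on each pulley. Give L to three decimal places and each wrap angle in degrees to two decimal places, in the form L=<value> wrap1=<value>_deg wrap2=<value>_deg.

crossed belt: β = asin((r1+r2)/C) = asin(34/88) = 22.7284°
wrap1 = wrap2 = π + 2β = 225.4568°
tangent length = C·cosβ = 81.1665
L = (r1+r2)·wrap + 2·C·cosβ = 34·3.9350 + 2·81.1665 = 296.1218

L=296.122 wrap1=225.46_deg wrap2=225.46_deg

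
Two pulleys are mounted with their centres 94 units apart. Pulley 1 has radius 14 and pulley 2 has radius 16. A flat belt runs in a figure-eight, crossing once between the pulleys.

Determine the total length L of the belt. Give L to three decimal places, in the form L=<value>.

crossed belt: β = asin((r1+r2)/C) = asin(30/94) = 18.6115°
wrap1 = wrap2 = π + 2β = 217.2229°
tangent length = C·cosβ = 89.0842
L = (r1+r2)·wrap + 2·C·cosβ = 30·3.7913 + 2·89.0842 = 291.9061

L=291.906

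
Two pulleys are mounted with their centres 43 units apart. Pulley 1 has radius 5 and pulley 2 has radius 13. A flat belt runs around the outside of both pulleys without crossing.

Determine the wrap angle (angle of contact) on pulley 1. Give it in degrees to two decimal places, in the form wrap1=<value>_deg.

wrap1=158.56_deg

open belt: β = asin((r2−r1)/C) = asin(8/43) = 10.7222°
wrap1 = π − 2β = 158.5557°
wrap2 = π + 2β = 201.4443°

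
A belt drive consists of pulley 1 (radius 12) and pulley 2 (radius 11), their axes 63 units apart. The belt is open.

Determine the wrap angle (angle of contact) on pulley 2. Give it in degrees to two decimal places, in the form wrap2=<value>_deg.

wrap2=178.18_deg

open belt: β = asin((r2−r1)/C) = asin(-1/63) = -0.9095°
wrap1 = π − 2β = 181.8190°
wrap2 = π + 2β = 178.1810°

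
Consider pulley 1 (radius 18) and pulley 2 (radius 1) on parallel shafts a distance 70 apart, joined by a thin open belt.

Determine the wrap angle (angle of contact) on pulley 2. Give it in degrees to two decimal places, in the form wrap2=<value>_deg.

open belt: β = asin((r2−r1)/C) = asin(-17/70) = -14.0552°
wrap1 = π − 2β = 208.1105°
wrap2 = π + 2β = 151.8895°

wrap2=151.89_deg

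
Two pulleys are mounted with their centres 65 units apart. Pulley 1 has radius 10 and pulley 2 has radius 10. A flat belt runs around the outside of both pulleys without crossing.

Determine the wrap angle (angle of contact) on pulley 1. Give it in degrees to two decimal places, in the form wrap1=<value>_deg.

wrap1=180.00_deg

open belt: β = asin((r2−r1)/C) = asin(0/65) = 0.0000°
wrap1 = π − 2β = 180.0000°
wrap2 = π + 2β = 180.0000°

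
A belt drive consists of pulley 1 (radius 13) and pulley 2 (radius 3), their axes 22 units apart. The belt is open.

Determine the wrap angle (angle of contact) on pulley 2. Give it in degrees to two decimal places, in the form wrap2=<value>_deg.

open belt: β = asin((r2−r1)/C) = asin(-10/22) = -27.0357°
wrap1 = π − 2β = 234.0714°
wrap2 = π + 2β = 125.9286°

wrap2=125.93_deg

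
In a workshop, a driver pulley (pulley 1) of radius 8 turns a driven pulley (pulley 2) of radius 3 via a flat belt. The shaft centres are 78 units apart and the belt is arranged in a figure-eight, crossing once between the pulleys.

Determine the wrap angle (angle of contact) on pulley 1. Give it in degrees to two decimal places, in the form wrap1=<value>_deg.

wrap1=196.21_deg

crossed belt: β = asin((r1+r2)/C) = asin(11/78) = 8.1072°
wrap1 = wrap2 = π + 2β = 196.2144°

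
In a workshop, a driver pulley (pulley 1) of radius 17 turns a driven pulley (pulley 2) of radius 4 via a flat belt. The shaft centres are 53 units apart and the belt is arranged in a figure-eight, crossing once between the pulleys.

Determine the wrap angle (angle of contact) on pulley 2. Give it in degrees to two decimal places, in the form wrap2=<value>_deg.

crossed belt: β = asin((r1+r2)/C) = asin(21/53) = 23.3425°
wrap1 = wrap2 = π + 2β = 226.6850°

wrap2=226.68_deg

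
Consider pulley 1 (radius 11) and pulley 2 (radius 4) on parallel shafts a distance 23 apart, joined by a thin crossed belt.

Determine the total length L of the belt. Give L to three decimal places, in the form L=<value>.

L=103.309

crossed belt: β = asin((r1+r2)/C) = asin(15/23) = 40.7057°
wrap1 = wrap2 = π + 2β = 261.4114°
tangent length = C·cosβ = 17.4356
L = (r1+r2)·wrap + 2·C·cosβ = 15·4.5625 + 2·17.4356 = 103.3085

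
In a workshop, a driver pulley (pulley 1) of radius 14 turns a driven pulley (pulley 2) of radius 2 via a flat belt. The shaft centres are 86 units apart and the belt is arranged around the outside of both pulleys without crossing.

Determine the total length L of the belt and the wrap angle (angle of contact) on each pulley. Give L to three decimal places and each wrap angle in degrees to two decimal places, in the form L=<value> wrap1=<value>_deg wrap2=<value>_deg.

open belt: β = asin((r2−r1)/C) = asin(-12/86) = -8.0209°
wrap1 = π − 2β = 196.0419°
wrap2 = π + 2β = 163.9581°
tangent length = C·cosβ = 85.1587
L = r1·wrap1 + r2·wrap2 + 2·C·cosβ = 14·3.4216 + 2·2.8616 + 2·85.1587 = 223.9426

L=223.943 wrap1=196.04_deg wrap2=163.96_deg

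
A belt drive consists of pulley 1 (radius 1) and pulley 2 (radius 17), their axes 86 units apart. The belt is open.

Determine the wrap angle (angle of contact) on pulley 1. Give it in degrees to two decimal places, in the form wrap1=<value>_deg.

wrap1=158.56_deg

open belt: β = asin((r2−r1)/C) = asin(16/86) = 10.7222°
wrap1 = π − 2β = 158.5557°
wrap2 = π + 2β = 201.4443°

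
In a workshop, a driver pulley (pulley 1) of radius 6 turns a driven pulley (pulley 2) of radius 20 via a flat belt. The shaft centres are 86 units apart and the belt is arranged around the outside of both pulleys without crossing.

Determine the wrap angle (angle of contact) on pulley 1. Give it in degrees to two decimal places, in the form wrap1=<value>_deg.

open belt: β = asin((r2−r1)/C) = asin(14/86) = 9.3689°
wrap1 = π − 2β = 161.2622°
wrap2 = π + 2β = 198.7378°

wrap1=161.26_deg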